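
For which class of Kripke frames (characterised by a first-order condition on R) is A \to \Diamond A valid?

reflexivity

This is frame-equivalent to □A → A (substitute ¬A for A and contrapose).
Suppose □A→A is valid. At any x set V(A)={w : Rxw}. Then □A holds at x, so A holds at x, i.e. Rxx.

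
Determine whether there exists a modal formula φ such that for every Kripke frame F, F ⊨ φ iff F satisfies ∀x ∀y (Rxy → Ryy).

Definable; □(□r → r) defines it

This is a Sahlqvist condition; the T□ axiom □(□r → r) defines it.
Suppose □(□r→r) is valid. Take Rxy and set V(r)={w : Ryw}. Then at y, □r holds; since □(□r→r) at x, □r→r at y, so r at y, i.e. Ryy.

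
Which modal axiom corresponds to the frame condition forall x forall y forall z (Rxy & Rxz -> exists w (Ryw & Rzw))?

The condition is convergence. The .2 schema ◇□s → □◇s defines it.
Suppose ◇□s→□◇s is valid. Take Rxy, Rxz and set V(s)={w : Ryw}. Then □s at y so ◇□s at x, so □◇s at x, so ◇s at z, giving w with Rzw and Ryw.

◇□s → □◇s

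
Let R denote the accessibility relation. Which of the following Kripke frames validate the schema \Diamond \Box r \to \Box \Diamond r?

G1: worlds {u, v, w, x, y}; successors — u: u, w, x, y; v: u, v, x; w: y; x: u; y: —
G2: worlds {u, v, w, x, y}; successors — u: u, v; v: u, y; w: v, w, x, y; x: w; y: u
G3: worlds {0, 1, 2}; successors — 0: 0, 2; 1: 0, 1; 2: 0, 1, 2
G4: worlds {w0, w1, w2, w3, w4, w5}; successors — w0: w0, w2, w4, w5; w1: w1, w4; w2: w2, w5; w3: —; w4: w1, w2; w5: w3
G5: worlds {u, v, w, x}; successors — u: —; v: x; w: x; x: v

This is the axiom for convergence; its first-order frame correspondent is \forall x \forall y \forall z (Rxy \wedge Rxz \to \exists w (Ryw \wedge Rzw)).
G1: fails — Ruw and Rux but w and x have no common successor.
G2: fails — Rww and Rwy but w and y have no common successor.
G3: holds.
G4: fails — Rw0w4 and Rw0w5 but w4 and w5 have no common successor.
G5: holds.

G3, G5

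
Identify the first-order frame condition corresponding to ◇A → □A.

Partial functionality

Suppose ◇A→□A is valid. Take Rxy, Rxz and set V(A)={y}. Then ◇A at x, so □A at x, so A at z, i.e. z=y.
Conversely, any frame satisfying ∀x ∀y ∀z (Rxy ∧ Rxz → y = z) validates the schema.
Frame condition: ∀x ∀y ∀z (Rxy ∧ Rxz → y = z).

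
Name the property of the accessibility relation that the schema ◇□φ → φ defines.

Equivalently (dual form): φ → □◇φ.
Suppose φ→□◇φ is valid. Take Rxy and set V(φ)={x}. Then φ at x, so □◇φ at x, so ◇φ at y, so some z with Ryz has φ; z=x, i.e. Ryx.
Conversely, on a frame with symmetry the schema holds at every world under every valuation.
So the correspondent is symmetry.

Symmetry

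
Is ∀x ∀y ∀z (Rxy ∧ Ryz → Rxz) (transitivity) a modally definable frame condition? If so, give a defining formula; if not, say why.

Yes, by □q → □□q

The condition is transitivity. A defining modal formula is □q → □□q.
Suppose □q→□□q is valid. Take Rxy, Ryz and set V(q)={w : Rxw}. Then □q at x, so □□q at x, so □q at y, so q at z, i.e. Rxz.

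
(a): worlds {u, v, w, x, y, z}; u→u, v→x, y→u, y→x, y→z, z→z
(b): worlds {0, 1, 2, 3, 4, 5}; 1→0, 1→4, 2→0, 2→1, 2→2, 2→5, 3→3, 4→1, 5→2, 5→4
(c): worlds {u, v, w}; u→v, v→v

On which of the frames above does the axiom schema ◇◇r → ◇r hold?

(a), (c)

Frame correspondent (Sahlqvist): ∀x ∀y ∀z (Rxy ∧ Ryz → Rxz) — i.e. transitivity.
(a): holds.
(b): fails — R25 and R54 but not R24.
(c): holds.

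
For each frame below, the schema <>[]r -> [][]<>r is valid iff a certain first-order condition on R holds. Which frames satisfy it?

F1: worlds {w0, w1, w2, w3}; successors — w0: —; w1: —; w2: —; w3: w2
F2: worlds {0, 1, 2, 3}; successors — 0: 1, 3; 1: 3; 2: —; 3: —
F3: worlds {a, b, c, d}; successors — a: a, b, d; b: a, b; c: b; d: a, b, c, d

F1, F3

This is the axiom for a generalized confluence (Geach) condition; its first-order frame correspondent is forall x forall y forall z ((xRy & x R^2 z) -> exists w (yRw & zRw)).
F1: condition met.
F2: fails — 0R1, 0R²3 but no w with 1Rw and 3Rw.
F3: condition met.
Valid on: F1, F3.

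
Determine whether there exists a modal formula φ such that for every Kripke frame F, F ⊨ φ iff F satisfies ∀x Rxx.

The condition is reflexivity. A defining modal formula is □p → p.
Suppose □p→p is valid. At any x set V(p)={w : Rxw}. Then □p holds at x, so p holds at x, i.e. Rxx.

Definable; □p → p defines it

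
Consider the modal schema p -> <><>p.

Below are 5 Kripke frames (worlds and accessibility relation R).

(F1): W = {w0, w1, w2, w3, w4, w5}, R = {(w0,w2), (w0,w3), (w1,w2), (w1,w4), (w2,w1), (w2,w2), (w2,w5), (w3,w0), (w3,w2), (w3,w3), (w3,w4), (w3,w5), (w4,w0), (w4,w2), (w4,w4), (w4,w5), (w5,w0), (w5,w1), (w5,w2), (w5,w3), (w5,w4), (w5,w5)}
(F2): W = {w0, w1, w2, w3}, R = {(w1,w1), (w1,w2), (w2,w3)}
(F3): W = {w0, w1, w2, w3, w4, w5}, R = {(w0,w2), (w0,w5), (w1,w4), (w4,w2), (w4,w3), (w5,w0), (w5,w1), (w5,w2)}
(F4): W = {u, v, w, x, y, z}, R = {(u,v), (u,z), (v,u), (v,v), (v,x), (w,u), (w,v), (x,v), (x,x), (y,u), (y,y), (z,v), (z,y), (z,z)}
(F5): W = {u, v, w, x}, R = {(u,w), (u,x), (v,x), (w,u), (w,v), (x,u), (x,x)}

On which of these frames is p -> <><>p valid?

Frame correspondent (Sahlqvist): forall x exists w (x = w & x R^2 w) — i.e. a generalized confluence (Geach) condition.
(F1): holds.
(F2): fails — at w0 but no w with w0=w and w0R²w.
(F3): fails — at w1 but no w with w1=w and w1R²w.
(F4): fails — at w but no t with w=t and wR²t.
(F5): fails — at v but no t with v=t and vR²t.

(F1)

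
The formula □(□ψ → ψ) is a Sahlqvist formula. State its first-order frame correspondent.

shift-reflexivity

Suppose □(□ψ→ψ) is valid. Take Rxy and set V(ψ)={w : Ryw}. Then at y, □ψ holds; since □(□ψ→ψ) at x, □ψ→ψ at y, so ψ at y, i.e. Ryy.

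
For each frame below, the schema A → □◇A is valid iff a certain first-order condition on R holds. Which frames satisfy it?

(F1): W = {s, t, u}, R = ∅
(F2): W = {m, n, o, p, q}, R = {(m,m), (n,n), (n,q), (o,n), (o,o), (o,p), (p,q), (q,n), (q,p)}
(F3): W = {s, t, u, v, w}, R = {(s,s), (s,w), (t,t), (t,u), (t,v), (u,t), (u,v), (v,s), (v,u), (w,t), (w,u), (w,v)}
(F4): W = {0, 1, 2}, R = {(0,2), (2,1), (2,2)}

(F1)

This is the axiom for symmetry; its first-order frame correspondent is ∀x ∀y (Rxy → Ryx).
(F1): holds.
(F2): fails — Ron but not Rno.
(F3): fails — Rwt but not Rtw.
(F4): fails — R21 but not R12.
Valid on: (F1).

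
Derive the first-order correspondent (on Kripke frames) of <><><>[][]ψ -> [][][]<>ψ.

This is a Sahlqvist (Geach-type) schema ◇^3□^2ψ → □^3◇^1ψ.
Minimal-valuation argument: fix x; take any y with xR^3y and any z with xR^3z. Set V(ψ) to the set of worlds R-reachable from y in exactly 2 steps. Then □^2ψ holds at y, so the antecedent holds at x; validity forces ◇^1ψ at z, giving a w with zR^1w and yR^2w.
First-order correspondent: forall x forall y forall z ((x R^3 y & x R^3 z) -> exists w (y R^2 w & zRw)).

forall x forall y forall z ((x R^3 y & x R^3 z) -> exists w (y R^2 w & zRw))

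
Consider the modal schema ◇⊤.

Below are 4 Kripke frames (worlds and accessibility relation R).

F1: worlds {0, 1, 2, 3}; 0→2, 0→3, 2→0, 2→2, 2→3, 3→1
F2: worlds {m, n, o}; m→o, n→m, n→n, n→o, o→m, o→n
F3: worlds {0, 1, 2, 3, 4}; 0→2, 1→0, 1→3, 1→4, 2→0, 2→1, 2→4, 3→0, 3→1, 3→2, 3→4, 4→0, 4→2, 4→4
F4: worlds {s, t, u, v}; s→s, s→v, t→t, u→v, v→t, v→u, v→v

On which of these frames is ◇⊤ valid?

Frame correspondent (Sahlqvist): ∀x ∃y Rxy — i.e. seriality.
F1: fails — world 1 has no successor.
F2: satisfies the condition.
F3: satisfies the condition.
F4: satisfies the condition.

F2, F3, F4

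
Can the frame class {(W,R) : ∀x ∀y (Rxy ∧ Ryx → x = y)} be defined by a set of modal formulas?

Modal frame validity is preserved under surjective bounded morphisms.
The 8-cycle (worlds s,t,u,v,w,x,y,z with s→t→u→v→w→x→y→z→s) is antisymmetric. Sending even-indexed worlds to • and odd-indexed worlds to ∘ is a surjective bounded morphism onto the two-world frame with •↔∘, which is not antisymmetric.
So the class is not modally definable.

Not modally definable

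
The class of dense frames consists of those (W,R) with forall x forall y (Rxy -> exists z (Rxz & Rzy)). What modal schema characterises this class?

This is density; the standard corresponding axiom is C4: □□ψ → □ψ.
Suppose □□ψ→□ψ is valid. Take Rxy and set V(ψ)={w : xR²w}. Then □□ψ at x, so □ψ at x, so ψ at y, i.e. ∃z(Rxz∧Rzy).

□□ψ → □ψ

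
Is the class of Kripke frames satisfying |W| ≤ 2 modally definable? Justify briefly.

If a class were modally definable it would be closed under disjoint unions (Goldblatt–Thomason).
Any modal formula valid on each of 3 disjoint one-world frames is valid on their disjoint union (validity is preserved under disjoint unions). Each one-world frame has |W|=1≤2, but the union has |W|=3.
So the class is not modally definable.

No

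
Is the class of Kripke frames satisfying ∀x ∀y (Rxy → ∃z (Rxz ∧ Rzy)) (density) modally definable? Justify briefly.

The condition is density. A defining modal formula is □□p → □p.
Suppose □□p→□p is valid. Take Rxy and set V(p)={w : xR²w}. Then □□p at x, so □p at x, so p at y, i.e. ∃z(Rxz∧Rzy).

Definable; □□p → □p defines it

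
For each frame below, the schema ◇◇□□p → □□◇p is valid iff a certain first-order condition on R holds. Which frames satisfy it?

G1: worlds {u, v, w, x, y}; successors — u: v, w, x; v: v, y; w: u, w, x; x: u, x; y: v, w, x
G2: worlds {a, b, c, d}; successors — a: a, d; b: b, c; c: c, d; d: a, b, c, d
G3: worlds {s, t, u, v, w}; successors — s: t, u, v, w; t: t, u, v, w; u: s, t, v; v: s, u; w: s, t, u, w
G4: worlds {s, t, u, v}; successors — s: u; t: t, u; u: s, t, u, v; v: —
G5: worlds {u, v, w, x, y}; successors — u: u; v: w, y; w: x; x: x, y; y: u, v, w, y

G1, G2, G3

This is the axiom for a generalized confluence (Geach) condition; its first-order frame correspondent is ∀x ∀y ∀z ((xR²y ∧ xR²z) → ∃w (yR²w ∧ zRw)).
G1: ✓.
G2: ✓.
G3: ✓.
G4: fails — sR²s, sR²v but no w with sR²w and vRw.
G5: fails — vR²u, vR²v but no t with uR²t and vRt.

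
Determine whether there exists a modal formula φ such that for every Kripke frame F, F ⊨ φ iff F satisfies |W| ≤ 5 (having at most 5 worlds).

If a class were modally definable it would be closed under disjoint unions (Goldblatt–Thomason).
Any modal formula valid on each of 6 disjoint one-world frames is valid on their disjoint union (validity is preserved under disjoint unions). Each one-world frame has |W|=1≤5, but the union has |W|=6.
Hence having at most 5 worlds is not modally definable.

No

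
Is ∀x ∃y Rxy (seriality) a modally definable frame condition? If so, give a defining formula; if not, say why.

Definable; □p → ◇p defines it

This is a Sahlqvist condition; the D axiom □p → ◇p defines it.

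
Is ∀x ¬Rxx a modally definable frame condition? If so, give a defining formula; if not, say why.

Any modally definable frame class is closed under surjective bounded morphisms.
The 4-cycle (worlds a,b,c,d with a→b→c→d→a) is irreflexive, and the map sending every world to a single reflexive point • is a surjective bounded morphism (forth: every edge maps to (•,•); back: every world has a successor). So any modal formula valid on the 4-cycle is also valid on the reflexive point, which is not irreflexive.
Hence irreflexivity is not modally definable.

Not definable by any modal formula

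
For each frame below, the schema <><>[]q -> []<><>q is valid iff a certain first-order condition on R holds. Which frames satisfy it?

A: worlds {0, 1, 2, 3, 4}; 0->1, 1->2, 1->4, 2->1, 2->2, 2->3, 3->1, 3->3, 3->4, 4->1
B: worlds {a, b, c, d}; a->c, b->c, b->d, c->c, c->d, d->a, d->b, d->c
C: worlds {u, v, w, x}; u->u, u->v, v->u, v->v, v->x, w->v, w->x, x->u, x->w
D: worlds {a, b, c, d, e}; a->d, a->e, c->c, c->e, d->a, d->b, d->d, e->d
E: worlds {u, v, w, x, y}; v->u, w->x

B, C, E

Frame correspondent (Sahlqvist): forall x forall y forall z ((x R^2 y & xRz) -> exists w (yRw & z R^2 w)) — i.e. a generalized confluence (Geach) condition.
A: fails — 3R²4, 3R4 but no w with 4Rw and 4R²w.
B: condition met.
C: condition met.
D: fails — aR²b, aRd but no w with bRw and dR²w.
E: condition met.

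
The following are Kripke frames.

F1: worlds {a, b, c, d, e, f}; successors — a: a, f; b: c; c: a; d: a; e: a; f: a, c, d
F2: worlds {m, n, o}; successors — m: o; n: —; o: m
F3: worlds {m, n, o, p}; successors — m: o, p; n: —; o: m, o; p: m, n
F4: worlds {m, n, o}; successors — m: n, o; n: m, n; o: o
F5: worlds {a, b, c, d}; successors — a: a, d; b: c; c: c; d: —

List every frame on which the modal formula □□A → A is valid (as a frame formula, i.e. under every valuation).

The schema corresponds to a generalized confluence (Geach) condition: ∀x ∃w (xR²w ∧ x = w).
F1: fails — at b but no w with bR²w and b=w.
F2: fails — at n but no w with nR²w and n=w.
F3: fails — at n but no w with nR²w and n=w.
F4: condition met.
F5: fails — at b but no w with bR²w and b=w.
Valid on: F4.

F4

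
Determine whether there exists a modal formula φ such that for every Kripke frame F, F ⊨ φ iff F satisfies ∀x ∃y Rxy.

Yes: it is seriality, defined by the D schema □q → ◇q.
Suppose □q→◇q is valid. At any x set V(q)=W. Then □q at x, so ◇q at x, so x has a successor.

Yes, by □q → ◇q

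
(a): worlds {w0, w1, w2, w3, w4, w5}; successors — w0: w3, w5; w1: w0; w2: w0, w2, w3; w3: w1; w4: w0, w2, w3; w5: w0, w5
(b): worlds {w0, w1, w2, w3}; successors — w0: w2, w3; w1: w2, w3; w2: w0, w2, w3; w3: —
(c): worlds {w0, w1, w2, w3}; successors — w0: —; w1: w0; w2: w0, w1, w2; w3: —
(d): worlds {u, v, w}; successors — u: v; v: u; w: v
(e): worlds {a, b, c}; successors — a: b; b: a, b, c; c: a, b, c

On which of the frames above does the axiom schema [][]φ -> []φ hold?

This is the axiom for density; its first-order frame correspondent is forall x forall y (Rxy -> exists z (Rxz & Rzy)).
(a): fails — Rw1w0 but no z with Rw1z and Rzw0.
(b): ✓.
(c): fails — Rw1w0 but no z with Rw1z and Rzw0.
(d): fails — Ruv but no z with Ruz and Rzv.
(e): ✓.
Valid on: (b), (e).

(b), (e)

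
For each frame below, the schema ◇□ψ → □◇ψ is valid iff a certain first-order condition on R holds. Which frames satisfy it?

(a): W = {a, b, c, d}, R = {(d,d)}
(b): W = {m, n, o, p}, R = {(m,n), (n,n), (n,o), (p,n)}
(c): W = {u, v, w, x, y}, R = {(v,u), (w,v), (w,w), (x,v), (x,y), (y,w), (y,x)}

(a)

This is the axiom for convergence; its first-order frame correspondent is ∀x ∀y ∀z (Rxy ∧ Rxz → ∃w (Ryw ∧ Rzw)).
(a): satisfies the condition.
(b): fails — Rnn and Rno but n and o have no common successor.
(c): fails — Rvu and Rvu but u and u have no common successor.
Valid on: (a).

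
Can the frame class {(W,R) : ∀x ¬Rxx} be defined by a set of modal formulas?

Modal frame validity is preserved under surjective bounded morphisms.
The 3-cycle (worlds w0,w1,w2 with w0→w1→w2→w0) is irreflexive, and the map sending every world to a single reflexive point • is a surjective bounded morphism (forth: every edge maps to (•,•); back: every world has a successor). So any modal formula valid on the 3-cycle is also valid on the reflexive point, which is not irreflexive.
Hence irreflexivity is not modally definable.

Not definable by any modal formula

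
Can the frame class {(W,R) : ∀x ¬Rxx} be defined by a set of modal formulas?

Modal frame validity is preserved under surjective bounded morphisms.
The 3-cycle (worlds 0,1,2 with 0→1→2→0) is irreflexive, and the map sending every world to a single reflexive point • is a surjective bounded morphism (forth: every edge maps to (•,•); back: every world has a successor). So any modal formula valid on the 3-cycle is also valid on the reflexive point, which is not irreflexive.
So no modal formula (or set of formulas) defines exactly the irreflexive frames.

No — not modally definable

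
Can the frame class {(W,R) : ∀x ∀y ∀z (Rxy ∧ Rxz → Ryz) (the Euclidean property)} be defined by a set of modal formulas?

Yes, by ◇p → □◇p

The condition is the Euclidean property. A defining modal formula is ◇p → □◇p.
Suppose ◇p→□◇p is valid. Take Rxy, Rxz and set V(p)={y}. Then ◇p at x, so □◇p at x, so ◇p at z, so some w with Rzw has p; w=y, i.e. Rzy. By symmetry of the argument, Ryz.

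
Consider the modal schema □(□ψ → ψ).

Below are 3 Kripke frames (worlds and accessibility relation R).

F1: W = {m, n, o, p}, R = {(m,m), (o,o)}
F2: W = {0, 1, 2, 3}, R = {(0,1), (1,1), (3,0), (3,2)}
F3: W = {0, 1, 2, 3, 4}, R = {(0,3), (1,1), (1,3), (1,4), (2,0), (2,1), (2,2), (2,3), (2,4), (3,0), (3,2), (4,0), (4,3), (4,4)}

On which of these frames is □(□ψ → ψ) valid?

Frame correspondent (Sahlqvist): ∀x ∀y (Rxy → Ryy) — i.e. shift-reflexivity.
F1: holds.
F2: fails — R32 but not R22.
F3: fails — R43 but not R33.
Valid on: F1.

F1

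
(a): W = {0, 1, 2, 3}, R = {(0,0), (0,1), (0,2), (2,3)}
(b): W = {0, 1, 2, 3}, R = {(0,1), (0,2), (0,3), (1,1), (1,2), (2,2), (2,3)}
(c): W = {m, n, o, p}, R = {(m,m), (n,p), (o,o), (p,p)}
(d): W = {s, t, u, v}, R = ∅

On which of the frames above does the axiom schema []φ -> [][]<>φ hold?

(c), (d)

The schema corresponds to a generalized confluence (Geach) condition: forall x forall z (x R^2 z -> exists w (xRw & zRw)).
(a): fails — 0R²1 but no w with 0Rw and 1Rw.
(b): fails — 0R²3 but no w with 0Rw and 3Rw.
(c): satisfies the condition.
(d): satisfies the condition.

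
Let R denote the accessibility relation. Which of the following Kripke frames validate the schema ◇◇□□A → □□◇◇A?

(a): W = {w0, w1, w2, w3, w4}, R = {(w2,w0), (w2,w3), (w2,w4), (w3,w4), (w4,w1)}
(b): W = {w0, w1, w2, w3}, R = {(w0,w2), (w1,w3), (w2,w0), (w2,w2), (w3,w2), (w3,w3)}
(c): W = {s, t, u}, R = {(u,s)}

Frame correspondent (Sahlqvist): ∀x ∀y ∀z ((xR²y ∧ xR²z) → ∃w (yR²w ∧ zR²w)) — i.e. a generalized confluence (Geach) condition.
(a): fails — w2R²w1, w2R²w1 but no w with w1R²w and w1R²w.
(b): ✓.
(c): ✓.
Valid on: (b), (c).

(b), (c)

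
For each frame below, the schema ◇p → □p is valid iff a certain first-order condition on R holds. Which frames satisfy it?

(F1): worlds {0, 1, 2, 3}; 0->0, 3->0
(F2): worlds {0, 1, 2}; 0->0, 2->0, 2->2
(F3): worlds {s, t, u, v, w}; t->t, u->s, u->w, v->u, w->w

(F1)

Frame correspondent (Sahlqvist): ∀x ∀y ∀z (Rxy ∧ Rxz → y = z) — i.e. partial functionality.
(F1): condition met.
(F2): fails — 2 sees both 0 and 2.
(F3): fails — u sees both s and w.
Valid on: (F1).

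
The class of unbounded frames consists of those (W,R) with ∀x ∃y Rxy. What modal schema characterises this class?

The condition is seriality. The D schema □q → ◇q defines it.

□q → ◇q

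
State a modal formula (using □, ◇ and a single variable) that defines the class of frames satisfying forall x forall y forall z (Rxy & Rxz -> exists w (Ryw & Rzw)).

This is convergence; the standard corresponding axiom is .2: ◇□ψ → □◇ψ.

◇□ψ → □◇ψ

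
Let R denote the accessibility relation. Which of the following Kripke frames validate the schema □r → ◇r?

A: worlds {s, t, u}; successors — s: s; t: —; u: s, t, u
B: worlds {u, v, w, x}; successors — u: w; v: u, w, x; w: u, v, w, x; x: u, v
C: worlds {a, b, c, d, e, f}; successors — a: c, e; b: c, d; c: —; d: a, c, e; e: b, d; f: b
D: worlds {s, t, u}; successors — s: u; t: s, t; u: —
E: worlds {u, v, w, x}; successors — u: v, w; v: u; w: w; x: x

Frame correspondent (Sahlqvist): ∀x ∃y Rxy — i.e. seriality.
A: fails — world t has no successor.
B: satisfies the condition.
C: fails — world c has no successor.
D: fails — world u has no successor.
E: satisfies the condition.

B, E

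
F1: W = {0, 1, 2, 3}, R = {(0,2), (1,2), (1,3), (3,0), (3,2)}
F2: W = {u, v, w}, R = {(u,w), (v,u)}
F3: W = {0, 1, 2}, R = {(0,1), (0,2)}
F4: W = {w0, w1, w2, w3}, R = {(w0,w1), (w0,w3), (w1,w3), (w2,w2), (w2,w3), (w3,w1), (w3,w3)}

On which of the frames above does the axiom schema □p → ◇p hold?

Frame correspondent (Sahlqvist): ∀x ∃y Rxy — i.e. seriality.
F1: fails — world 2 has no successor.
F2: fails — world w has no successor.
F3: fails — world 1 has no successor.
F4: ✓.

F4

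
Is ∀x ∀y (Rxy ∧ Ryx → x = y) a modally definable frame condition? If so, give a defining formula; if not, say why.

Not modally definable

Modal frame validity is preserved under surjective bounded morphisms.
The 4-cycle (worlds 0,1,2,3 with 0→1→2→3→0) is antisymmetric. Sending even-indexed worlds to • and odd-indexed worlds to ∘ is a surjective bounded morphism onto the two-world frame with •↔∘, which is not antisymmetric.
So the class is not modally definable.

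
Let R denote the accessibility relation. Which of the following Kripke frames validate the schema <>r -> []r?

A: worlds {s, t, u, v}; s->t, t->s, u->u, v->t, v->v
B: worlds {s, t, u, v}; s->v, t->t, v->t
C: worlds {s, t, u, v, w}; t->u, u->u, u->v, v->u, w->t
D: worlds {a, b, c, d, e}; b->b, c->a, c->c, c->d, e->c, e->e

This is the axiom for partial functionality; its first-order frame correspondent is forall x forall y forall z (Rxy & Rxz -> y = z).
A: fails — v sees both t and v.
B: ✓.
C: fails — u sees both u and v.
D: fails — c sees both a and c.

B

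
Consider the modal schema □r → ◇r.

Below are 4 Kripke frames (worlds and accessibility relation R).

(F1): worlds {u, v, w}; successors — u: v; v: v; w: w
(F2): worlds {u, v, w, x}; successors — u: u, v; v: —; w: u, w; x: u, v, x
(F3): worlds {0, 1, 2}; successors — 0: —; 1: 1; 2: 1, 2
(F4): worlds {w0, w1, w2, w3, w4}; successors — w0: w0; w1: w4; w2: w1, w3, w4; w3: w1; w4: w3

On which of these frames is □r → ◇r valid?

The schema corresponds to seriality: ∀x ∃y Rxy.
(F1): satisfies the condition.
(F2): fails — world v has no successor.
(F3): fails — world 0 has no successor.
(F4): satisfies the condition.
Valid on: (F1), (F4).

(F1), (F4)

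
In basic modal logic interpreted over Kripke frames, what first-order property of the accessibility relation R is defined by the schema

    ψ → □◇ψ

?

Suppose ψ→□◇ψ is valid. Take Rxy and set V(ψ)={x}. Then ψ at x, so □◇ψ at x, so ◇ψ at y, so some z with Ryz has ψ; z=x, i.e. Ryx.
Conversely, on a frame with symmetry the schema holds at every world under every valuation.
Frame condition: ∀x ∀y (Rxy → Ryx).

Symmetry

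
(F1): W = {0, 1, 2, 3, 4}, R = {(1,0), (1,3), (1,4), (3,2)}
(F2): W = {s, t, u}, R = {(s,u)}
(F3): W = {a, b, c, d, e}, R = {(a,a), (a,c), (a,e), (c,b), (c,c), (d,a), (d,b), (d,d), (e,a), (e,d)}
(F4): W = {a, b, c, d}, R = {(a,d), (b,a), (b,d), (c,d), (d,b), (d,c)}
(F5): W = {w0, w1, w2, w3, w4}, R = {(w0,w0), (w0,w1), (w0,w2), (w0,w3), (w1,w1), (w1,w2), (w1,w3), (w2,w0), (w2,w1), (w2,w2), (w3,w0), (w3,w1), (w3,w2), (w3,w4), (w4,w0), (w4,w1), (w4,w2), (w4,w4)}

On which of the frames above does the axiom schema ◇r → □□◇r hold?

(F2)

Frame correspondent (Sahlqvist): ∀x ∀y ∀z ((xRy ∧ xR²z) → ∃w (y = w ∧ zRw)) — i.e. a generalized confluence (Geach) condition.
(F1): fails — 1R0, 1R²2 but no w with 0=w and 2Rw.
(F2): condition met.
(F3): fails — aRa, aR²b but no w with a=w and bRw.
(F4): fails — bRa, bR²c but no w with a=w and cRw.
(F5): fails — w0Rw0, w0R²w1 but no w with w0=w and w1Rw.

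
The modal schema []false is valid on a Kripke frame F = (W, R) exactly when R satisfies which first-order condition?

This schema is the Ver axiom.
It corresponds to emptiness of R: forall x forall y ~Rxy.

emptiness of R: forall x forall y ~Rxy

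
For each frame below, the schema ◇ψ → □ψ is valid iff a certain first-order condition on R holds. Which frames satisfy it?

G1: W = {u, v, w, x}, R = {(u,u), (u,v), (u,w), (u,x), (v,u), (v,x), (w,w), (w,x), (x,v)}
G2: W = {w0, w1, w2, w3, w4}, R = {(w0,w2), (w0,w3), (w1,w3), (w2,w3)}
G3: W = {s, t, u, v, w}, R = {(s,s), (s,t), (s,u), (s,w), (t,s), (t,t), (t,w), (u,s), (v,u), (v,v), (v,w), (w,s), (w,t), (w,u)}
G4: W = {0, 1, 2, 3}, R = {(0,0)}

G4

Frame correspondent (Sahlqvist): ∀x ∀y ∀z (Rxy ∧ Rxz → y = z) — i.e. partial functionality.
G1: fails — u sees both u and v.
G2: fails — w0 sees both w2 and w3.
G3: fails — s sees both s and t.
G4: condition met.
Valid on: G4.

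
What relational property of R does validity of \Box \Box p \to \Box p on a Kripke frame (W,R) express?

density

This schema is the C4 axiom.
It corresponds to density: \forall x \forall y (Rxy \to \exists z (Rxz \wedge Rzy)).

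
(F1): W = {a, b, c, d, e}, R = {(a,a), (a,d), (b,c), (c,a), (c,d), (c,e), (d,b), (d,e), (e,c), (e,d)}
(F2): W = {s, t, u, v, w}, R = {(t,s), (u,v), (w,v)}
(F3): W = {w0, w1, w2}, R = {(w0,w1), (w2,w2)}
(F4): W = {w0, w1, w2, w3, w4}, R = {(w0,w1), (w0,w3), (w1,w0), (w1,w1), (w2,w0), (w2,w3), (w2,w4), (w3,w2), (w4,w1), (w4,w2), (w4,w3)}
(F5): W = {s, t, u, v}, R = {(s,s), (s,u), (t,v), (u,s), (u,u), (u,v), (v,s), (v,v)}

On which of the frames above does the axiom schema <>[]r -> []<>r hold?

(F5)

The schema corresponds to convergence: forall x forall y forall z (Rxy & Rxz -> exists w (Ryw & Rzw)).
(F1): fails — Raa and Rad but a and d have no common successor.
(F2): fails — Rts and Rts but s and s have no common successor.
(F3): fails — Rw0w1 and Rw0w1 but w1 and w1 have no common successor.
(F4): fails — Rw0w1 and Rw0w3 but w1 and w3 have no common successor.
(F5): ✓.
Valid on: (F5).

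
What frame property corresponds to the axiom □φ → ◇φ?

Suppose □φ→◇φ is valid. At any x set V(φ)=W. Then □φ at x, so ◇φ at x, so x has a successor.
Conversely, any frame satisfying ∀x ∃y Rxy validates the schema.
Frame condition: ∀x ∃y Rxy.

seriality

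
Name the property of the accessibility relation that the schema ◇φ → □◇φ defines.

the Euclidean property: ∀x ∀y ∀z (Rxy ∧ Rxz → Ryz)

This is the 5 axiom.
It corresponds to the Euclidean property: ∀x ∀y ∀z (Rxy ∧ Rxz → Ryz).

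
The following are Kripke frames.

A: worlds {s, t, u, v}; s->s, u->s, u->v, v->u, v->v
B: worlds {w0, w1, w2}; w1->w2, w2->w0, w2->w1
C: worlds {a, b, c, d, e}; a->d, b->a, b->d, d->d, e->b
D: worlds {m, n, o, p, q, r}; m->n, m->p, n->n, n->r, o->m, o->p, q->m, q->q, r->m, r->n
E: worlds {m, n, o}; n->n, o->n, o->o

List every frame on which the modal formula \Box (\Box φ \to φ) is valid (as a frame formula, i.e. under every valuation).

Frame correspondent (Sahlqvist): \forall x \forall y (Rxy \to Ryy) — i.e. shift-reflexivity.
A: fails — Rvu but not Ruu.
B: fails — Rw1w2 but not Rw2w2.
C: fails — Reb but not Rbb.
D: fails — Rnr but not Rrr.
E: holds.
Valid on: E.

E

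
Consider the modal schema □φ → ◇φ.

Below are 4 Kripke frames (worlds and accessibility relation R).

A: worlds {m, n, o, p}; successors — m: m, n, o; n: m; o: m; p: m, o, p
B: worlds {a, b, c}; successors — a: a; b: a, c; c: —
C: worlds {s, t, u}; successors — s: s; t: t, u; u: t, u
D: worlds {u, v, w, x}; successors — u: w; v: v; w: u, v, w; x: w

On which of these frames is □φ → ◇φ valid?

Frame correspondent (Sahlqvist): ∀x ∃y Rxy — i.e. seriality.
A: satisfies the condition.
B: fails — world c has no successor.
C: satisfies the condition.
D: satisfies the condition.

A, C, D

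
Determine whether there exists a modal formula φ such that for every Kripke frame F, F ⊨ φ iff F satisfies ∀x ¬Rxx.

No — not modally definable

Any modally definable frame class is closed under surjective bounded morphisms.
The 3-cycle (worlds w0,w1,w2 with w0→w1→w2→w0) is irreflexive, and the map sending every world to a single reflexive point • is a surjective bounded morphism (forth: every edge maps to (•,•); back: every world has a successor). So any modal formula valid on the 3-cycle is also valid on the reflexive point, which is not irreflexive.
Hence irreflexivity is not modally definable.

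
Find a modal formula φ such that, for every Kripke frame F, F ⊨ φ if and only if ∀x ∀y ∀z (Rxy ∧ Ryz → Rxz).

□p → □□p

The condition is transitivity. The 4 schema □p → □□p defines it.
Suppose □p→□□p is valid. Take Rxy, Ryz and set V(p)={w : Rxw}. Then □p at x, so □□p at x, so □p at y, so p at z, i.e. Rxz.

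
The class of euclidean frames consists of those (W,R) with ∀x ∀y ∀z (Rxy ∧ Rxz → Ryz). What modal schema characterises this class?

This is the Euclidean property; the standard corresponding axiom is 5: ◇r → □◇r.
Suppose ◇r→□◇r is valid. Take Rxy, Rxz and set V(r)={y}. Then ◇r at x, so □◇r at x, so ◇r at z, so some w with Rzw has r; w=y, i.e. Rzy. By symmetry of the argument, Ryz.

◇r → □◇r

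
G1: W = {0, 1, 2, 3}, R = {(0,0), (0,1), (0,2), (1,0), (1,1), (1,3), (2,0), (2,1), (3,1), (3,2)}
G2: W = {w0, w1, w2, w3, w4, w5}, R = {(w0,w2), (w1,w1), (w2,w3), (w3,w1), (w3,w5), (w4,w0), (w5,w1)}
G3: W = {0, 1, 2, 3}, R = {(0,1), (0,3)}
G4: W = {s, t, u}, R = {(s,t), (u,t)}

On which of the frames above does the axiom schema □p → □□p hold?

G3, G4

This is the axiom for transitivity; its first-order frame correspondent is ∀x ∀y ∀z (Rxy ∧ Ryz → Rxz).
G1: fails — R10 and R02 but not R12.
G2: fails — Rw4w0 and Rw0w2 but not Rw4w2.
G3: ✓.
G4: ✓.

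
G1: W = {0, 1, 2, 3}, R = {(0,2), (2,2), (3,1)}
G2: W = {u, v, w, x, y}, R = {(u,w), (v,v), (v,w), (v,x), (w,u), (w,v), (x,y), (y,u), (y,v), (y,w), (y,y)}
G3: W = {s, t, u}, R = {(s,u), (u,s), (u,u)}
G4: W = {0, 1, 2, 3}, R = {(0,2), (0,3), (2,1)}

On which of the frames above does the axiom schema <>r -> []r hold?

G1

This is the axiom for partial functionality; its first-order frame correspondent is forall x forall y forall z (Rxy & Rxz -> y = z).
G1: ✓.
G2: fails — v sees both v and w.
G3: fails — u sees both s and u.
G4: fails — 0 sees both 2 and 3.
Valid on: G1.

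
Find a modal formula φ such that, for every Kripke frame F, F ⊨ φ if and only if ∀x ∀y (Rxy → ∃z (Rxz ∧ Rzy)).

□□s → □s

A defining formula is □□s → □s (the C4 axiom).
Suppose □□s→□s is valid. Take Rxy and set V(s)={w : xR²w}. Then □□s at x, so □s at x, so s at y, i.e. ∃z(Rxz∧Rzy).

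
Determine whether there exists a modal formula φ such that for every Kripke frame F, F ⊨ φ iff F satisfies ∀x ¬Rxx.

Modal frame validity is preserved under surjective bounded morphisms.
The 5-cycle (worlds a,b,c,d,e with a→b→c→d→e→a) is irreflexive, and the map sending every world to a single reflexive point • is a surjective bounded morphism (forth: every edge maps to (•,•); back: every world has a successor). So any modal formula valid on the 5-cycle is also valid on the reflexive point, which is not irreflexive.
So no modal formula (or set of formulas) defines exactly the irreflexive frames.

Not modally definable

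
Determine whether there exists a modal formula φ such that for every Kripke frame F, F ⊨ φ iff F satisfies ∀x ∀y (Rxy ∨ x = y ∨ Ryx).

No

If a class were modally definable it would be closed under disjoint unions (Goldblatt–Thomason).
Take 4 disjoint single-world reflexive frames: each is trivially connected, but their disjoint union has 4 worlds with no edge between distinct components, so it is not connected.
Hence connectedness of R is not modally definable.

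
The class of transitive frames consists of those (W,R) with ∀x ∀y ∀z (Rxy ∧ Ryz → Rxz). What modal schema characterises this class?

This is transitivity; the standard corresponding axiom is 4: □s → □□s.

□s → □□s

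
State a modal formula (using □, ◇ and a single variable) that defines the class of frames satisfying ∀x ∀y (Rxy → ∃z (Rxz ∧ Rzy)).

A defining formula is □□q → □q (the C4 axiom).
Suppose □□q→□q is valid. Take Rxy and set V(q)={w : xR²w}. Then □□q at x, so □q at x, so q at y, i.e. ∃z(Rxz∧Rzy).

□□q → □q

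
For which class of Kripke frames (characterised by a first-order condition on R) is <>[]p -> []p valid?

Equivalently (dual form): ◇p → □◇p.
Suppose ◇p→□◇p is valid. Take Rxy, Rxz and set V(p)={y}. Then ◇p at x, so □◇p at x, so ◇p at z, so some w with Rzw has p; w=y, i.e. Rzy. By symmetry of the argument, Ryz.

the Euclidean property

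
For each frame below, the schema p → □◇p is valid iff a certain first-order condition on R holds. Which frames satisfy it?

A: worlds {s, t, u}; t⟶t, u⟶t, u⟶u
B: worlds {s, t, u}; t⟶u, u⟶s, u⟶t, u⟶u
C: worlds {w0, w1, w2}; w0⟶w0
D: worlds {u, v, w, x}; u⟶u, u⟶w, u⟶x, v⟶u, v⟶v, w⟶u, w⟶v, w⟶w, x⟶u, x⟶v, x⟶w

C

Frame correspondent (Sahlqvist): ∀x ∀y (Rxy → Ryx) — i.e. symmetry.
A: fails — Rut but not Rtu.
B: fails — Rus but not Rsu.
C: condition met.
D: fails — Rxw but not Rwx.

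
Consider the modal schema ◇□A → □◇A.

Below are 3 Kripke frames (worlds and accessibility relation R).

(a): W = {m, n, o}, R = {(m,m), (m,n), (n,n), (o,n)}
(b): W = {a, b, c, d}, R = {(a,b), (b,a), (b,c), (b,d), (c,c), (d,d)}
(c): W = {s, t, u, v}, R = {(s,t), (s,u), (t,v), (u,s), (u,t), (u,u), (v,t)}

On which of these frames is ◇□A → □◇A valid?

(a)

Frame correspondent (Sahlqvist): ∀x ∀y ∀z (Rxy ∧ Rxz → ∃w (Ryw ∧ Rzw)) — i.e. convergence.
(a): satisfies the condition.
(b): fails — Rbc and Rba but c and a have no common successor.
(c): fails — Rsu and Rst but u and t have no common successor.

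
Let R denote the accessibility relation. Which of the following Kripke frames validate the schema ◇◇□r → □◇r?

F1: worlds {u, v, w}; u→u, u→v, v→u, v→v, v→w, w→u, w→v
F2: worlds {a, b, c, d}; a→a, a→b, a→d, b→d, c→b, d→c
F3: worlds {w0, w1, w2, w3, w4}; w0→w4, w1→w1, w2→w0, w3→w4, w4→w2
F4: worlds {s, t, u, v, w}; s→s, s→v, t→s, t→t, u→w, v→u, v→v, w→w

F1

The schema corresponds to a generalized confluence (Geach) condition: ∀x ∀y ∀z ((xR²y ∧ xRz) → ∃w (yRw ∧ zRw)).
F1: ✓.
F2: fails — aR²a, aRd but no w with aRw and dRw.
F3: fails — w0R²w2, w0Rw4 but no w with w2Rw and w4Rw.
F4: fails — sR²u, sRs but no w* with uRw* and sRw*.
Valid on: F1.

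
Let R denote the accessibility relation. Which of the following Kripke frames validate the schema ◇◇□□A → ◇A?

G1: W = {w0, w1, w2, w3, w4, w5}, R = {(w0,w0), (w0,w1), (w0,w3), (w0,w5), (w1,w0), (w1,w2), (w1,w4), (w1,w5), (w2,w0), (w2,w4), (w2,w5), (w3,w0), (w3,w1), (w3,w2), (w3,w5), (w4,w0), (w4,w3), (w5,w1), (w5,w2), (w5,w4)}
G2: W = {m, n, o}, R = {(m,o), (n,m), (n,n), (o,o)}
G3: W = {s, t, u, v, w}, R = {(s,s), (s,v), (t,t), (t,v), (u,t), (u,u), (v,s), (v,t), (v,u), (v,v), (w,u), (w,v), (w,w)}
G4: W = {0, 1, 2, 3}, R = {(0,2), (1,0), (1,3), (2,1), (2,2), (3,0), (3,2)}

G1, G3

This is the axiom for a generalized confluence (Geach) condition; its first-order frame correspondent is ∀x ∀y (xR²y → ∃w (yR²w ∧ xRw)).
G1: holds.
G2: fails — nR²m but no w with mR²w and nRw.
G3: holds.
G4: fails — 1R²0 but no w with 0R²w and 1Rw.
Valid on: G1, G3.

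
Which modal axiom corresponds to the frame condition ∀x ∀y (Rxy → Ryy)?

This is shift-reflexivity; the standard corresponding axiom is T□: □(□s → s).

□(□s → s)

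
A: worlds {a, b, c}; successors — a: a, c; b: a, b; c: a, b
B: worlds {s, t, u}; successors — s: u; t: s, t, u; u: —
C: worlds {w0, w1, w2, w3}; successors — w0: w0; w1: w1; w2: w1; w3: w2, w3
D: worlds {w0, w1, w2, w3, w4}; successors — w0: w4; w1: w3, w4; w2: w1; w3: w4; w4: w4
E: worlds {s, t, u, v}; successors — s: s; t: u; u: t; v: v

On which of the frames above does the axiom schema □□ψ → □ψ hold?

The schema corresponds to density: ∀x ∀y (Rxy → ∃z (Rxz ∧ Rzy)).
A: holds.
B: fails — Rsu but no z with Rsz and Rzu.
C: holds.
D: fails — Rw1w3 but no z with Rw1z and Rzw3.
E: fails — Rut but no z with Ruz and Rzt.

A, C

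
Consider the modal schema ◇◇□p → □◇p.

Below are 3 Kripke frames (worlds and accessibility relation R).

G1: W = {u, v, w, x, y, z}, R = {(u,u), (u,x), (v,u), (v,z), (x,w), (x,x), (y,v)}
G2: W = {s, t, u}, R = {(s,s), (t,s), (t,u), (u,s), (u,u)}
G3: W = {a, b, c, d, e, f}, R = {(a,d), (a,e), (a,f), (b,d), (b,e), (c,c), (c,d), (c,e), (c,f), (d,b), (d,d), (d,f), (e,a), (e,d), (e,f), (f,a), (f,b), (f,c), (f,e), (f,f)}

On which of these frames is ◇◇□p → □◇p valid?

G2, G3

The schema corresponds to a generalized confluence (Geach) condition: ∀x ∀y ∀z ((xR²y ∧ xRz) → ∃w (yRw ∧ zRw)).
G1: fails — uR²w, uRu but no t with wRt and uRt.
G2: condition met.
G3: condition met.
Valid on: G2, G3.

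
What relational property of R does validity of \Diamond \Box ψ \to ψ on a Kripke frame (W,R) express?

Symmetry

Replacing ψ by ¬ψ and contraposing gives the equivalent schema ψ → □◇ψ.
Suppose ψ→□◇ψ is valid. Take Rxy and set V(ψ)={x}. Then ψ at x, so □◇ψ at x, so ◇ψ at y, so some z with Ryz has ψ; z=x, i.e. Ryx.
Conversely, any frame satisfying \forall x \forall y (Rxy \to Ryx) validates the schema.
Frame condition: \forall x \forall y (Rxy \to Ryx).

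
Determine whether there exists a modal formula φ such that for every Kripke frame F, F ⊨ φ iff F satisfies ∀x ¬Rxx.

No — not modally definable

Any modally definable frame class is closed under surjective bounded morphisms.
The 5-cycle (worlds a,b,c,d,e with a→b→c→d→e→a) is irreflexive, and the map sending every world to a single reflexive point • is a surjective bounded morphism (forth: every edge maps to (•,•); back: every world has a successor). So any modal formula valid on the 5-cycle is also valid on the reflexive point, which is not irreflexive.
So the class is not modally definable.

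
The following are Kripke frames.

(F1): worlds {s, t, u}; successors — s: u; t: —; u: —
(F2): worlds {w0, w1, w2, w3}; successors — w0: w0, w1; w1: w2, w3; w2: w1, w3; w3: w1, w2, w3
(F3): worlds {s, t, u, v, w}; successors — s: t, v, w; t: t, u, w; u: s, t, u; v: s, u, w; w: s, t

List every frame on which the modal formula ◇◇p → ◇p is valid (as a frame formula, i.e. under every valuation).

(F1)

The schema corresponds to transitivity: ∀x ∀y ∀z (Rxy ∧ Ryz → Rxz).
(F1): condition met.
(F2): fails — Rw1w2 and Rw2w1 but not Rw1w1.
(F3): fails — Rwt and Rtw but not Rww.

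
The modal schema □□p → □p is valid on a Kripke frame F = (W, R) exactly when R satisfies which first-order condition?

density

Suppose □□p→□p is valid. Take Rxy and set V(p)={w : xR²w}. Then □□p at x, so □p at x, so p at y, i.e. ∃z(Rxz∧Rzy).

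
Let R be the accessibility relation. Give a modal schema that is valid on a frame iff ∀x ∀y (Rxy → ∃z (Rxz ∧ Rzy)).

□□p → □p

A defining formula is □□p → □p (the C4 axiom).
Suppose □□p→□p is valid. Take Rxy and set V(p)={w : xR²w}. Then □□p at x, so □p at x, so p at y, i.e. ∃z(Rxz∧Rzy).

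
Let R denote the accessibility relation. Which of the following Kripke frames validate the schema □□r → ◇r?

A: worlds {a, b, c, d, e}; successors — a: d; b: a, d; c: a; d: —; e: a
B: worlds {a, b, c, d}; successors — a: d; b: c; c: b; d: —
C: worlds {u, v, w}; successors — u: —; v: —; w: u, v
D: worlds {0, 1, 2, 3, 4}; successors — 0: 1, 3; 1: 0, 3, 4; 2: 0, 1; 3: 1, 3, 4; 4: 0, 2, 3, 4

D

The schema corresponds to a generalized confluence (Geach) condition: ∀x ∃w (xR²w ∧ xRw).
A: fails — at a but no w with aR²w and aRw.
B: fails — at a but no w with aR²w and aRw.
C: fails — at u but no t with uR²t and uRt.
D: satisfies the condition.
Valid on: D.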